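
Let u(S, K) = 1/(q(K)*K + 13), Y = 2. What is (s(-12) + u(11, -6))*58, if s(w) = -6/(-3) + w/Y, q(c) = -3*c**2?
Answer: -153294/661 ≈ -231.91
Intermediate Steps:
u(S, K) = 1/(13 - 3*K**3) (u(S, K) = 1/((-3*K**2)*K + 13) = 1/(-3*K**3 + 13) = 1/(13 - 3*K**3))
s(w) = 2 + w/2 (s(w) = -6/(-3) + w/2 = -6*(-1/3) + w*(1/2) = 2 + w/2)
(s(-12) + u(11, -6))*58 = ((2 + (1/2)*(-12)) + 1/(13 - 3*(-6)**3))*58 = ((2 - 6) + 1/(13 - 3*(-216)))*58 = (-4 + 1/(13 + 648))*58 = (-4 + 1/661)*58 = -2643/661*58 = -153294/661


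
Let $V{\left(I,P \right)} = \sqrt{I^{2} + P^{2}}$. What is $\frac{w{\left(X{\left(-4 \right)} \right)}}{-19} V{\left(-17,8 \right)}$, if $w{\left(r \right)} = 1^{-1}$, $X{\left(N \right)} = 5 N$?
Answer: $- \frac{\sqrt{353}}{19} \approx -0.98886$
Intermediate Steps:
$w{\left(r \right)} = 1$
$\frac{w{\left(X{\left(-4 \right)} \right)}}{-19} V{\left(-17,8 \right)} = 1 \frac{1}{-19} \sqrt{\left(-17\right)^{2} + 8^{2}} = 1 \left(- \frac{1}{19}\right) \sqrt{289 + 64} = - \frac{\sqrt{353}}{19}$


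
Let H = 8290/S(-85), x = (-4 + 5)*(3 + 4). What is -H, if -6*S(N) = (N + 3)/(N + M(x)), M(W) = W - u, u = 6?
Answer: 2089080/41 ≈ 50953.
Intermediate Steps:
x = 7 (x = 1*7 = 7)
M(W) = -6 + W (M(W) = W - 1*6 = W - 6 = -6 + W)
S(N) = -(3 + N)/(6*(1 + N)) (S(N) = -(N + 3)/(6*(N + (-6 + 7))) = -(3 + N)/(6*(N + 1)) = -(3 + N)/(6*(1 + N)))
H = -2089080/41 (H = 8290/(((-3 - 1*(-85))/(6*(1 - 85)))) = 8290/(((⅙)*(-3 + 85)/(-84))) = 8290/(((⅙)*(-1/84)*82)) = 8290/(-41/252) = 8290*(-252/41) = -2089080/41 ≈ -50953.)
-H = -1*(-2089080/41) = 2089080/41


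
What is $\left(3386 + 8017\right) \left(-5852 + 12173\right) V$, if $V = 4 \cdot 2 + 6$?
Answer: $1009097082$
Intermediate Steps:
$V = 14$ ($V = 8 + 6 = 14$)
$\left(3386 + 8017\right) \left(-5852 + 12173\right) V = \left(3386 + 8017\right) \left(-5852 + 12173\right) 14 = 11403 \cdot 6321 \cdot 14 = 72078363 \cdot 14 = 1009097082$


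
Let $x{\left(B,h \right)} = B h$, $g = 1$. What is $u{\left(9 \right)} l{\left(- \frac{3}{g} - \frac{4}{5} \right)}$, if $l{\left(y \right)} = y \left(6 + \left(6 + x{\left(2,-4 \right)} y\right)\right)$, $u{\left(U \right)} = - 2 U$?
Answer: $\frac{72504}{25} \approx 2900.2$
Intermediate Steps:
$l{\left(y \right)} = y \left(12 - 8 y\right)$ ($l{\left(y \right)} = y \left(6 + \left(6 + 2 \left(-4\right) y\right)\right) = y \left(6 - \left(-6 + 8 y\right)\right) = y \left(12 - 8 y\right)$)
$u{\left(9 \right)} l{\left(- \frac{3}{g} - \frac{4}{5} \right)} = \left(-2\right) 9 \cdot 4 \left(- \frac{3}{1} - \frac{4}{5}\right) \left(3 - 2 \left(- \frac{3}{1} - \frac{4}{5}\right)\right) = - 18 \cdot 4 \left(\left(-3\right) 1 - \frac{4}{5}\right) \left(3 - 2 \left(\left(-3\right) 1 - \frac{4}{5}\right)\right) = - 18 \cdot 4 \left(-3 - \frac{4}{5}\right) \left(3 - 2 \left(-3 - \frac{4}{5}\right)\right) = - 18 \cdot 4 \left(- \frac{19}{5}\right) \left(3 - - \frac{38}{5}\right) = - 18 \cdot 4 \left(- \frac{19}{5}\right) \left(3 + \frac{38}{5}\right) = - 18 \cdot 4 \left(- \frac{19}{5}\right) \frac{53}{5} = \left(-18\right) \left(- \frac{4028}{25}\right) = \frac{72504}{25}$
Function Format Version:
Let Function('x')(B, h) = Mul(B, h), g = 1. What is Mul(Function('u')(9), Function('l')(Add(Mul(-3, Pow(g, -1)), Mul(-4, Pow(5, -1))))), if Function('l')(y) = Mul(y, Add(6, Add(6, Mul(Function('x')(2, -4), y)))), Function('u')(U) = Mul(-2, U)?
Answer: Rational(72504, 25) ≈ 2900.2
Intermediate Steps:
Function('l')(y) = Mul(y, Add(12, Mul(-8, y))) (Function('l')(y) = Mul(y, Add(6, Add(6, Mul(Mul(2, -4), y)))) = Mul(y, Add(6, Add(6, Mul(-8, y)))) = Mul(y, Add(12, Mul(-8, y))))
Mul(Function('u')(9), Function('l')(Add(Mul(-3, Pow(g, -1)), Mul(-4, Pow(5, -1))))) = Mul(Mul(-2, 9), Mul(4, Add(Mul(-3, Pow(1, -1)), Mul(-4, Pow(5, -1))), Add(3, Mul(-2, Add(Mul(-3, Pow(1, -1)), Mul(-4, Pow(5, -1))))))) = Mul(-18, Mul(4, Add(Mul(-3, 1), Mul(-4, Rational(1, 5))), Add(3, Mul(-2, Add(Mul(-3, 1), Mul(-4, Rational(1, 5))))))) = Mul(-18, Mul(4, Add(-3, Rational(-4, 5)), Add(3, Mul(-2, Add(-3, Rational(-4, 5)))))) = Mul(-18, Mul(4, Rational(-19, 5), Add(3, Mul(-2, Rational(-19, 5))))) = Mul(-18, Mul(4, Rational(-19, 5), Add(3, Rational(38, 5)))) = Mul(-18, Mul(4, Rational(-19, 5), Rational(53, 5))) = Mul(-18, Rational(-4028, 25)) = Rational(72504, 25)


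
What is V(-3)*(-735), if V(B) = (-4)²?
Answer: -11760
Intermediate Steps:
V(B) = 16
V(-3)*(-735) = 16*(-735) = -11760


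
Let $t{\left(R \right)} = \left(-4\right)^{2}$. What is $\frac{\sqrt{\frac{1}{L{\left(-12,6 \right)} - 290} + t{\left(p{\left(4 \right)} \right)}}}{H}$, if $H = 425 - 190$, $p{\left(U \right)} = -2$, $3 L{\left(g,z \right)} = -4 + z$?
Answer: $\frac{\sqrt{3013045}}{101990} \approx 0.017019$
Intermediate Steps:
$L{\left(g,z \right)} = - \frac{4}{3} + \frac{z}{3}$ ($L{\left(g,z \right)} = \frac{-4 + z}{3} = - \frac{4}{3} + \frac{z}{3}$)
$t{\left(R \right)} = 16$
$H = 235$ ($H = 425 - 190 = 235$)
$\frac{\sqrt{\frac{1}{L{\left(-12,6 \right)} - 290} + t{\left(p{\left(4 \right)} \right)}}}{H} = \frac{\sqrt{\frac{1}{\left(- \frac{4}{3} + \frac{1}{3} \cdot 6\right) - 290} + 16}}{235} = \sqrt{\frac{1}{\left(- \frac{4}{3} + 2\right) - 290} + 16} \cdot \frac{1}{235} = \sqrt{\frac{1}{\frac{2}{3} - 290} + 16} \cdot \frac{1}{235} = \sqrt{\frac{1}{- \frac{868}{3}} + 16} \cdot \frac{1}{235} = \sqrt{- \frac{3}{868} + 16} \cdot \frac{1}{235} = \sqrt{\frac{13885}{868}} \cdot \frac{1}{235} = \frac{\sqrt{3013045}}{434} \cdot \frac{1}{235} = \frac{\sqrt{3013045}}{101990}$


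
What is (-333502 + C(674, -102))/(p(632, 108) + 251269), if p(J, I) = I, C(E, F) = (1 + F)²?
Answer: -323301/251377 ≈ -1.2861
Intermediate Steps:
(-333502 + C(674, -102))/(p(632, 108) + 251269) = (-333502 + (1 - 102)²)/(108 + 251269) = (-333502 + (-101)²)/251377 = (-333502 + 10201)*(1/251377) = -323301*1/251377 = -323301/251377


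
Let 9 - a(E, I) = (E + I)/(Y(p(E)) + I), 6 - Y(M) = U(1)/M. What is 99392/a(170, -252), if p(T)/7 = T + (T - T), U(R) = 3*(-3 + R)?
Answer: 14547708864/1268513 ≈ 11468.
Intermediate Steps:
U(R) = -9 + 3*R
p(T) = 7*T (p(T) = 7*(T + (T - T)) = 7*(T + 0) = 7*T)
Y(M) = 6 + 6/M (Y(M) = 6 - (-9 + 3*1)/M = 6 - (-9 + 3)/M = 6 - (-6)/M = 6 + 6/M)
a(E, I) = 9 - (E + I)/(6 + I + 6/(7*E)) (a(E, I) = 9 - (E + I)/((6 + 6/((7*E))) + I) = 9 - (E + I)/((6 + 6*(1/(7*E))) + I) = 9 - (E + I)/((6 + 6/(7*E)) + I) = 9 - (E + I)/(6 + I + 6/(7*E)))
99392/a(170, -252) = 99392/(((54 + 7*170*(54 - 1*170 + 8*(-252)))/(6 + 7*170*(6 - 252)))) = 99392/(((54 + 7*170*(54 - 170 - 2016))/(6 + 7*170*(-246)))) = 99392/(((54 + 7*170*(-2132))/(6 - 292740))) = 99392/(((54 - 2537080)/(-292734))) = 99392/((-1/292734*(-2537026))) = 99392/(1268513/146367) = 99392*(146367/1268513) = 14547708864/1268513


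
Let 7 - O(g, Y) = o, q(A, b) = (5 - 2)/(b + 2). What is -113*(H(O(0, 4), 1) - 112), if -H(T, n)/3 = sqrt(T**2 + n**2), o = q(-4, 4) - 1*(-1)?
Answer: 12656 + 1695*sqrt(5)/2 ≈ 14551.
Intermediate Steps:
q(A, b) = 3/(2 + b)
o = 3/2 (o = 3/(2 + 4) - 1*(-1) = 3/6 + 1 = 3*(1/6) + 1 = 1/2 + 1 = 3/2 ≈ 1.5000)
O(g, Y) = 11/2 (O(g, Y) = 7 - 1*3/2 = 7 - 3/2 = 11/2)
H(T, n) = -3*sqrt(T**2 + n**2)
-113*(H(O(0, 4), 1) - 112) = -113*(-3*sqrt((11/2)**2 + 1**2) - 112) = -113*(-3*sqrt(121/4 + 1) - 112) = -113*(-15*sqrt(5)/2 - 112) = -113*(-112 - 15*sqrt(5)/2) = 12656 + 1695*sqrt(5)/2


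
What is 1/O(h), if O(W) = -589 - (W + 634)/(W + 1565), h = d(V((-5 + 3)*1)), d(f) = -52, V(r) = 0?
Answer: -1513/891739 ≈ -0.0016967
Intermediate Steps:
h = -52
O(W) = -589 - (634 + W)/(1565 + W)
1/O(h) = 1/((-922419 - 590*(-52))/(1565 - 52)) = 1/((-922419 + 30680)/1513) = 1/((1/1513)*(-891739)) = 1/(-891739/1513) = -1513/891739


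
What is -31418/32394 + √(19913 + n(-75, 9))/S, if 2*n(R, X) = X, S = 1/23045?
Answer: -15709/16197 + 23045*√79670/2 ≈ 3.2523e+6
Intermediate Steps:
S = 1/23045 ≈ 4.3393e-5
n(R, X) = X/2
-31418/32394 + √(19913 + n(-75, 9))/S = -31418/32394 + √(19913 + (½)*9)/(1/23045) = -31418*1/32394 + √(19913 + 9/2)*23045 = -15709/16197 + √(39835/2)*23045 = -15709/16197 + (√79670/2)*23045 = -15709/16197 + 23045*√79670/2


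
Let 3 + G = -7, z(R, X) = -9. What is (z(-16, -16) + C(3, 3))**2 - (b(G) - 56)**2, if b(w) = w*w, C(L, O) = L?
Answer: -1900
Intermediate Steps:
G = -10 (G = -3 - 7 = -10)
b(w) = w**2
(z(-16, -16) + C(3, 3))**2 - (b(G) - 56)**2 = (-9 + 3)**2 - ((-10)**2 - 56)**2 = (-6)**2 - (100 - 56)**2 = 36 - 1*44**2 = 36 - 1*1936 = 36 - 1936 = -1900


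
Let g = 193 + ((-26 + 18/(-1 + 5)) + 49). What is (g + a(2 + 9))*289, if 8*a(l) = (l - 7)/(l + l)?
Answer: 2804167/44 ≈ 63731.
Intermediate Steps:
a(l) = (-7 + l)/(16*l) (a(l) = ((l - 7)/(l + l))/8 = ((-7 + l)/((2*l)))/8 = ((-7 + l)*(1/(2*l)))/8 = ((-7 + l)/(2*l))/8 = (-7 + l)/(16*l))
g = 441/2 (g = 193 + ((-26 + 18/4) + 49) = 193 + ((-26 + (¼)*18) + 49) = 193 + ((-26 + 9/2) + 49) = 193 + (-43/2 + 49) = 193 + 55/2 = 441/2 ≈ 220.50)
(g + a(2 + 9))*289 = (441/2 + (-7 + (2 + 9))/(16*(2 + 9)))*289 = (441/2 + (1/16)*(-7 + 11)/11)*289 = (441/2 + (1/16)*(1/11)*4)*289 = (441/2 + 1/44)*289 = (9703/44)*289 = 2804167/44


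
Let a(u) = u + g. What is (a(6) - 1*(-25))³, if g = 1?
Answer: 32768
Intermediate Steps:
a(u) = 1 + u (a(u) = u + 1 = 1 + u)
(a(6) - 1*(-25))³ = ((1 + 6) - 1*(-25))³ = (7 + 25)³ = 32³ = 32768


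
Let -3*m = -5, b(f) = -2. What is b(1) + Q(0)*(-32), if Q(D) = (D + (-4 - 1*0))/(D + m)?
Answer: 374/5 ≈ 74.800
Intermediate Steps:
m = 5/3 (m = -1/3*(-5) = 5/3 ≈ 1.6667)
Q(D) = (-4 + D)/(5/3 + D) (Q(D) = (D + (-4 - 1*0))/(D + 5/3) = (D + (-4 + 0))/(5/3 + D) = (D - 4)/(5/3 + D) = (-4 + D)/(5/3 + D))
b(1) + Q(0)*(-32) = -2 + (3*(-4 + 0)/(5 + 3*0))*(-32) = -2 + (3*(-4)/(5 + 0))*(-32) = -2 + (3*(-4)/5)*(-32) = -2 + (3*(1/5)*(-4))*(-32) = -2 - 12/5*(-32) = -2 + 384/5 = 374/5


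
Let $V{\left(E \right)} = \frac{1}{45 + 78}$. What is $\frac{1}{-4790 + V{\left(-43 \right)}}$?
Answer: $- \frac{123}{589169} \approx -0.00020877$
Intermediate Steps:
$V{\left(E \right)} = \frac{1}{123}$
$\frac{1}{-4790 + V{\left(-43 \right)}} = \frac{1}{-4790 + \frac{1}{123}} = \frac{1}{- \frac{589169}{123}} = - \frac{123}{589169}$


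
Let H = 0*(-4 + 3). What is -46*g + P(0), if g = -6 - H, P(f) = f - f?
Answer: 276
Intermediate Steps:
P(f) = 0
H = 0 (H = 0*(-1) = 0)
g = -6 (g = -6 - 1*0 = -6 + 0 = -6)
-46*g + P(0) = -46*(-6) + 0 = 276 + 0 = 276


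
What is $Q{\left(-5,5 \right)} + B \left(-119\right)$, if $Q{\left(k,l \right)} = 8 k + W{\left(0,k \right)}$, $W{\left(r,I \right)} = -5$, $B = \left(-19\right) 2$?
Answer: $4477$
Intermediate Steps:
$B = -38$
$Q{\left(k,l \right)} = -5 + 8 k$ ($Q{\left(k,l \right)} = 8 k - 5 = -5 + 8 k$)
$Q{\left(-5,5 \right)} + B \left(-119\right) = \left(-5 + 8 \left(-5\right)\right) - -4522 = \left(-5 - 40\right) + 4522 = -45 + 4522 = 4477$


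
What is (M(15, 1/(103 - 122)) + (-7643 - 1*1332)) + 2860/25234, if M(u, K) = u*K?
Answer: -195606910/21793 ≈ -8975.7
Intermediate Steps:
M(u, K) = K*u
(M(15, 1/(103 - 122)) + (-7643 - 1*1332)) + 2860/25234 = (15/(103 - 122) + (-7643 - 1*1332)) + 2860/25234 = (15/(-19) + (-7643 - 1332)) + 2860*(1/25234) = (-1/19*15 - 8975) + 130/1147 = (-15/19 - 8975) + 130/1147 = -170540/19 + 130/1147 = -195606910/21793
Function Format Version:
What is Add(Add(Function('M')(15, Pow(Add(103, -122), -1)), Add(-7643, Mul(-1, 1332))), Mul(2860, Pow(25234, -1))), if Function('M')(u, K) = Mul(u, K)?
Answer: Rational(-195606910, 21793) ≈ -8975.7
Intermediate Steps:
Function('M')(u, K) = Mul(K, u)
Add(Add(Function('M')(15, Pow(Add(103, -122), -1)), Add(-7643, Mul(-1, 1332))), Mul(2860, Pow(25234, -1))) = Add(Add(Mul(Pow(Add(103, -122), -1), 15), Add(-7643, Mul(-1, 1332))), Mul(2860, Pow(25234, -1))) = Add(Add(Mul(Pow(-19, -1), 15), Add(-7643, -1332)), Mul(2860, Rational(1, 25234))) = Add(Add(Mul(Rational(-1, 19), 15), -8975), Rational(130, 1147)) = Add(Add(Rational(-15, 19), -8975), Rational(130, 1147)) = Add(Rational(-170540, 19), Rational(130, 1147)) = Rational(-195606910, 21793)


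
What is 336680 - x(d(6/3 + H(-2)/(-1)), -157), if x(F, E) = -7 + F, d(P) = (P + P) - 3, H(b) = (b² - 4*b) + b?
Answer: 336706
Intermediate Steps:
H(b) = b² - 3*b
d(P) = -3 + 2*P (d(P) = 2*P - 3 = -3 + 2*P)
336680 - x(d(6/3 + H(-2)/(-1)), -157) = 336680 - (-7 + (-3 + 2*(6/3 - 2*(-3 - 2)/(-1)))) = 336680 - (-7 + (-3 + 2*(6*(⅓) - 2*(-5)*(-1)))) = 336680 - (-7 + (-3 + 2*(2 + 10*(-1)))) = 336680 - (-7 + (-3 + 2*(2 - 10))) = 336680 - (-7 + (-3 + 2*(-8))) = 336680 - (-7 + (-3 - 16)) = 336680 - (-7 - 19) = 336680 - 1*(-26) = 336680 + 26 = 336706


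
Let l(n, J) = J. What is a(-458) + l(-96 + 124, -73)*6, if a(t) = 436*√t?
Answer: -438 + 436*I*√458 ≈ -438.0 + 9330.8*I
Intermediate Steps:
a(-458) + l(-96 + 124, -73)*6 = 436*√(-458) - 73*6 = 436*(I*√458) - 438 = 436*I*√458 - 438 = -438 + 436*I*√458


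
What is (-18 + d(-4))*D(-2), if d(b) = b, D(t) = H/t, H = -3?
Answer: -33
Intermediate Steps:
D(t) = -3/t
(-18 + d(-4))*D(-2) = (-18 - 4)*(-3/(-2)) = -(-66)*(-1)/2 = -22*3/2 = -33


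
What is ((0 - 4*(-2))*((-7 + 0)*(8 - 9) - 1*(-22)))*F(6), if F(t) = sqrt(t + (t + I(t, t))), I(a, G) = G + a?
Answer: 464*sqrt(6) ≈ 1136.6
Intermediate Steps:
F(t) = 2*sqrt(t) (F(t) = sqrt(t + (t + (t + t))) = sqrt(t + (t + 2*t)) = sqrt(t + 3*t) = sqrt(4*t) = 2*sqrt(t))
((0 - 4*(-2))*((-7 + 0)*(8 - 9) - 1*(-22)))*F(6) = ((0 - 4*(-2))*((-7 + 0)*(8 - 9) - 1*(-22)))*(2*sqrt(6)) = ((0 + 8)*(-7*(-1) + 22))*(2*sqrt(6)) = (8*(7 + 22))*(2*sqrt(6)) = (8*29)*(2*sqrt(6)) = 232*(2*sqrt(6)) = 464*sqrt(6)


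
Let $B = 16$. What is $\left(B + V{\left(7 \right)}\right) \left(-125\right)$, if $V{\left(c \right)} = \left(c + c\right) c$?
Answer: $-14250$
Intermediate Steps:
$V{\left(c \right)} = 2 c^{2}$ ($V{\left(c \right)} = 2 c c = 2 c^{2}$)
$\left(B + V{\left(7 \right)}\right) \left(-125\right) = \left(16 + 2 \cdot 7^{2}\right) \left(-125\right) = \left(16 + 2 \cdot 49\right) \left(-125\right) = \left(16 + 98\right) \left(-125\right) = 114 \left(-125\right) = -14250$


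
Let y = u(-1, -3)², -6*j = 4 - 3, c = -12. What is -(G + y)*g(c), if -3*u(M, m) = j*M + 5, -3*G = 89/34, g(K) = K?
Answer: 11531/459 ≈ 25.122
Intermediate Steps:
j = -⅙ (j = -(4 - 3)/6 = -⅙*1 = -⅙ ≈ -0.16667)
G = -89/102 (G = -89/(3*34) = -⅓*89/34 = -89/102 ≈ -0.87255)
u(M, m) = -5/3 + M/18 (u(M, m) = -(-M/6 + 5)/3 = -(5 - M/6)/3 = -5/3 + M/18)
y = 961/324 (y = (-5/3 + (1/18)*(-1))² = (-5/3 - 1/18)² = (-31/18)² = 961/324 ≈ 2.9660)
-(G + y)*g(c) = -(-89/102 + 961/324)*(-12) = -11531*(-12)/5508 = -1*(-11531/459) = 11531/459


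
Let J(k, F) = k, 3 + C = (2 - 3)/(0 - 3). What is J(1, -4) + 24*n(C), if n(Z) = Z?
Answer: -63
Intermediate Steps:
C = -8/3 (C = -3 + (2 - 3)/(0 - 3) = -3 - 1/(-3) = -3 - 1*(-⅓) = -3 + ⅓ = -8/3 ≈ -2.6667)
J(1, -4) + 24*n(C) = 1 + 24*(-8/3) = 1 - 64 = -63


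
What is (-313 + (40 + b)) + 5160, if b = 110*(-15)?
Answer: 3237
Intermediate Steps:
b = -1650
(-313 + (40 + b)) + 5160 = (-313 + (40 - 1650)) + 5160 = (-313 - 1610) + 5160 = -1923 + 5160 = 3237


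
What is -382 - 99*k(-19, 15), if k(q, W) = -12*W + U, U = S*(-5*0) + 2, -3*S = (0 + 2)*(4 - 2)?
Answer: 17240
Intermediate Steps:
S = -4/3 (S = -(0 + 2)*(4 - 2)/3 = -2*2/3 = -1/3*4 = -4/3 ≈ -1.3333)
U = 2 (U = -(-20)*0/3 + 2 = -4/3*0 + 2 = 0 + 2 = 2)
k(q, W) = 2 - 12*W (k(q, W) = -12*W + 2 = 2 - 12*W)
-382 - 99*k(-19, 15) = -382 - 99*(2 - 12*15) = -382 - 99*(2 - 180) = -382 - 99*(-178) = -382 + 17622 = 17240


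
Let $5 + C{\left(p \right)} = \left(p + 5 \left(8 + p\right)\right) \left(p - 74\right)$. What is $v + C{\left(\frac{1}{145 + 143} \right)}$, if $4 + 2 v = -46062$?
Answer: $- \frac{359415743}{13824} \approx -25999.0$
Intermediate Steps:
$v = -23033$ ($v = -2 + \frac{1}{2} \left(-46062\right) = -2 - 23031 = -23033$)
$C{\left(p \right)} = -5 + \left(-74 + p\right) \left(40 + 6 p\right)$ ($C{\left(p \right)} = -5 + \left(p + 5 \left(8 + p\right)\right) \left(p - 74\right) = -5 + \left(p + \left(40 + 5 p\right)\right) \left(-74 + p\right) = -5 + \left(40 + 6 p\right) \left(-74 + p\right) = -5 + \left(-74 + p\right) \left(40 + 6 p\right)$)
$v + C{\left(\frac{1}{145 + 143} \right)} = -23033 - \left(2965 - \frac{6}{\left(145 + 143\right)^{2}} + \frac{404}{145 + 143}\right) = -23033 - \left(2965 - \frac{1}{13824} + \frac{101}{72}\right) = -23033 - \left(\frac{213581}{72} - \frac{1}{13824}\right) = -23033 - \frac{41007551}{13824} = - \frac{359415743}{13824}$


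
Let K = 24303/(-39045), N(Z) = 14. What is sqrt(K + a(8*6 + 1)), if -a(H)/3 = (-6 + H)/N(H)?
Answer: I*sqrt(326583911290)/182210 ≈ 3.1364*I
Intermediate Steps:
a(H) = 9/7 - 3*H/14 (a(H) = -3*(-6 + H)/14 = -3*(-3/7 + H/14) = 9/7 - 3*H/14)
K = -8101/13015 (K = 24303*(-1/39045) = -8101/13015 ≈ -0.62244)
sqrt(K + a(8*6 + 1)) = sqrt(-8101/13015 + (9/7 - 3*(8*6 + 1)/14)) = sqrt(-8101/13015 + (9/7 - 3*(48 + 1)/14)) = sqrt(-8101/13015 + (9/7 - 3/14*49)) = sqrt(-8101/13015 + (9/7 - 21/2)) = sqrt(-8101/13015 - 129/14) = sqrt(-1792349/182210) = I*sqrt(326583911290)/182210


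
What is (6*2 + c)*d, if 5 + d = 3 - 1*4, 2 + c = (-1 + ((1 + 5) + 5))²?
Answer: -660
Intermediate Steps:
c = 98 (c = -2 + (-1 + ((1 + 5) + 5))² = -2 + (-1 + (6 + 5))² = -2 + (-1 + 11)² = -2 + 10² = -2 + 100 = 98)
d = -6 (d = -5 + (3 - 1*4) = -5 + (3 - 4) = -5 - 1 = -6)
(6*2 + c)*d = (6*2 + 98)*(-6) = (12 + 98)*(-6) = 110*(-6) = -660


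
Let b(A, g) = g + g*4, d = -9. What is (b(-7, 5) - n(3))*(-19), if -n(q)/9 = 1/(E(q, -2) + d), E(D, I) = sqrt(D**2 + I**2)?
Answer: -30761/68 + 171*sqrt(13)/68 ≈ -443.30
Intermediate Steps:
n(q) = -9/(-9 + sqrt(4 + q**2)) (n(q) = -9/(sqrt(q**2 + (-2)**2) - 9) = -9/(sqrt(q**2 + 4) - 9) = -9/(sqrt(4 + q**2) - 9) = -9/(-9 + sqrt(4 + q**2)))
b(A, g) = 5*g (b(A, g) = g + 4*g = 5*g)
(b(-7, 5) - n(3))*(-19) = (5*5 - (-9)/(-9 + sqrt(4 + 3**2)))*(-19) = (25 - (-9)/(-9 + sqrt(4 + 9)))*(-19) = (25 - (-9)/(-9 + sqrt(13)))*(-19) = (25 + 9/(-9 + sqrt(13)))*(-19) = -475 - 171/(-9 + sqrt(13))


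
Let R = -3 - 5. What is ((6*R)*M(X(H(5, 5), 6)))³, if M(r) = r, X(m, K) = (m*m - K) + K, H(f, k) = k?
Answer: -1728000000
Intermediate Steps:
X(m, K) = m² (X(m, K) = (m² - K) + K = m²)
R = -8
((6*R)*M(X(H(5, 5), 6)))³ = ((6*(-8))*5²)³ = (-48*25)³ = (-1200)³ = -1728000000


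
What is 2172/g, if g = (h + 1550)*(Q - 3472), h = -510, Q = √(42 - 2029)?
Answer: -471324/783690115 - 543*I*√1987/3134760460 ≈ -0.00060142 - 7.7214e-6*I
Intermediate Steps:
Q = I*√1987 (Q = √(-1987) = I*√1987 ≈ 44.576*I)
g = -3610880 + 1040*I*√1987 (g = (-510 + 1550)*(I*√1987 - 3472) = 1040*(-3472 + I*√1987) = -3610880 + 1040*I*√1987 ≈ -3.6109e+6 + 46359.0*I)
2172/g = 2172/(-3610880 + 1040*I*√1987)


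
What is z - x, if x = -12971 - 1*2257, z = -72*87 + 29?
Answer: 8993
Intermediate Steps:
z = -6235 (z = -6264 + 29 = -6235)
x = -15228 (x = -12971 - 2257 = -15228)
z - x = -6235 - 1*(-15228) = -6235 + 15228 = 8993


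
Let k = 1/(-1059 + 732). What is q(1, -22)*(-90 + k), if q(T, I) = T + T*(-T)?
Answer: 0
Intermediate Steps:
q(T, I) = T - T**2
k = -1/327 (k = 1/(-327) = -1/327 ≈ -0.0030581)
q(1, -22)*(-90 + k) = (1*(1 - 1*1))*(-90 - 1/327) = (1*(1 - 1))*(-29431/327) = (1*0)*(-29431/327) = 0*(-29431/327) = 0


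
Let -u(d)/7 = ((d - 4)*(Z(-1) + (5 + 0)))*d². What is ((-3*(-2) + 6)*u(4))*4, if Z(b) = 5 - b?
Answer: 0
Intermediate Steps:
u(d) = -7*d²*(-44 + 11*d) (u(d) = -7*(d - 4)*((5 - 1*(-1)) + (5 + 0))*d² = -7*(-4 + d)*((5 + 1) + 5)*d² = -7*(-4 + d)*(6 + 5)*d² = -7*(-4 + d)*11*d² = -7*(-44 + 11*d)*d² = -7*d²*(-44 + 11*d))
((-3*(-2) + 6)*u(4))*4 = ((-3*(-2) + 6)*(77*4²*(4 - 1*4)))*4 = ((6 + 6)*(77*16*(4 - 4)))*4 = (12*(77*16*0))*4 = (12*0)*4 = 0*4 = 0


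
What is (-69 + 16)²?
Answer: 2809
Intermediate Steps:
(-69 + 16)² = (-53)² = 2809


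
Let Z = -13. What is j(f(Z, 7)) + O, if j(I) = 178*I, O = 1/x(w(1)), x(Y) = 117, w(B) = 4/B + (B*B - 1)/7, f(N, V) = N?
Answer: -270737/117 ≈ -2314.0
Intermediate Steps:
w(B) = -⅐ + 4/B + B²/7 (w(B) = 4/B + (B² - 1)*(⅐) = 4/B + (-1 + B²)*(⅐) = 4/B + (-⅐ + B²/7) = -⅐ + 4/B + B²/7)
O = 1/117 ≈ 0.0085470
j(f(Z, 7)) + O = 178*(-13) + 1/117 = -2314 + 1/117 = -270737/117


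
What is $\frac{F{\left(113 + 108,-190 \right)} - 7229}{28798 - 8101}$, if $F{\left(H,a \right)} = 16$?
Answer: $- \frac{7213}{20697} \approx -0.3485$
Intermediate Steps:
$\frac{F{\left(113 + 108,-190 \right)} - 7229}{28798 - 8101} = \frac{16 - 7229}{28798 - 8101} = - \frac{7213}{20697}$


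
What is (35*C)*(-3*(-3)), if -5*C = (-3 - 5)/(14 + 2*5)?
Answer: 21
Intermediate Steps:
C = 1/15 (C = -(-3 - 5)/(5*(14 + 2*5)) = -(-8)/(5*(14 + 10)) = -(-8)/(5*24) = -1/5*(-1/3) = 1/15 ≈ 0.066667)
(35*C)*(-3*(-3)) = (35*(1/15))*(-3*(-3)) = (7/3)*9 = 21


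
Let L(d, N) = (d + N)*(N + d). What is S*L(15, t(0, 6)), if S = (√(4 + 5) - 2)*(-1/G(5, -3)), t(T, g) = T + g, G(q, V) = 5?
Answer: -441/5 ≈ -88.200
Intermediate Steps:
S = -⅕ (S = (√(4 + 5) - 2)*(-1/5) = (√9 - 2)*(-1*⅕) = (3 - 2)*(-⅕) = 1*(-⅕) = -⅕ ≈ -0.20000)
L(d, N) = (N + d)² (L(d, N) = (N + d)*(N + d) = (N + d)²)
S*L(15, t(0, 6)) = -((0 + 6) + 15)²/5 = -(6 + 15)²/5 = -⅕*21² = -⅕*441 = -441/5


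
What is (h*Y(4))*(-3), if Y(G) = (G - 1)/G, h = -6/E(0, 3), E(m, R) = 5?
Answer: 27/10 ≈ 2.7000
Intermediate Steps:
h = -6/5 ≈ -1.2000
Y(G) = (-1 + G)/G
(h*Y(4))*(-3) = -6*(-1 + 4)/(5*4)*(-3) = -3*3/10*(-3) = -6/5*3/4*(-3) = -9/10*(-3) = 27/10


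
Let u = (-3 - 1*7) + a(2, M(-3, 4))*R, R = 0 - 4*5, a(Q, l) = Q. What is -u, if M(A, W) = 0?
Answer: 50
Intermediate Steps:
R = -20 (R = 0 - 20 = -20)
u = -50 (u = (-3 - 1*7) + 2*(-20) = (-3 - 7) - 40 = -10 - 40 = -50)
-u = -1*(-50) = 50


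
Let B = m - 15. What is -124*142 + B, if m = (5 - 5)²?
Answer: -17623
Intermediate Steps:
m = 0 (m = 0² = 0)
B = -15 (B = 0 - 15 = -15)
-124*142 + B = -124*142 - 15 = -17608 - 15 = -17623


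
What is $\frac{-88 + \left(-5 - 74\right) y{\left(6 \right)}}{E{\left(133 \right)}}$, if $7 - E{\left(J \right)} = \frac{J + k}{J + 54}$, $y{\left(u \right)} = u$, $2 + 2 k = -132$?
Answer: $- \frac{9554}{113} \approx -84.549$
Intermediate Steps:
$k = -67$ ($k = -1 + \frac{1}{2} \left(-132\right) = -1 - 66 = -67$)
$E{\left(J \right)} = 7 - \frac{-67 + J}{54 + J}$ ($E{\left(J \right)} = 7 - \frac{J - 67}{J + 54} = 7 - \frac{-67 + J}{54 + J}$)
$\frac{-88 + \left(-5 - 74\right) y{\left(6 \right)}}{E{\left(133 \right)}} = \frac{-88 + \left(-5 - 74\right) 6}{\frac{1}{54 + 133} \left(445 + 6 \cdot 133\right)} = \frac{-88 + \left(-5 - 74\right) 6}{\frac{1}{187} \left(445 + 798\right)} = \frac{-88 - 474}{\frac{1}{187} \cdot 1243} = \frac{-88 - 474}{\frac{113}{17}} = \left(-562\right) \frac{17}{113} = - \frac{9554}{113}$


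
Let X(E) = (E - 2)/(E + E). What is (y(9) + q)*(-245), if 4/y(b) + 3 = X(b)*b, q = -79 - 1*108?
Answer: 43855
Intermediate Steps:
q = -187 (q = -79 - 108 = -187)
X(E) = (-2 + E)/(2*E) (X(E) = (-2 + E)/((2*E)) = (-2 + E)*(1/(2*E)) = (-2 + E)/(2*E))
y(b) = 4/(-4 + b/2) (y(b) = 4/(-3 + ((-2 + b)/(2*b))*b) = 4/(-3 + (-1 + b/2)) = 4/(-4 + b/2))
(y(9) + q)*(-245) = (8/(-8 + 9) - 187)*(-245) = (8/1 - 187)*(-245) = (8*1 - 187)*(-245) = (8 - 187)*(-245) = -179*(-245) = 43855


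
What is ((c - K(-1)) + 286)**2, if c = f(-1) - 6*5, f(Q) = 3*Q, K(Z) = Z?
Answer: 64516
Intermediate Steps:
c = -33 (c = 3*(-1) - 6*5 = -3 - 30 = -33)
((c - K(-1)) + 286)**2 = ((-33 - 1*(-1)) + 286)**2 = ((-33 + 1) + 286)**2 = (-32 + 286)**2 = 254**2 = 64516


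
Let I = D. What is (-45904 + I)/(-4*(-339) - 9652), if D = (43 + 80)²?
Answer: 30775/8296 ≈ 3.7096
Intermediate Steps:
D = 15129 (D = 123² = 15129)
I = 15129
(-45904 + I)/(-4*(-339) - 9652) = (-45904 + 15129)/(-4*(-339) - 9652) = -30775/(1356 - 9652) = -30775/(-8296) = -30775*(-1/8296) = 30775/8296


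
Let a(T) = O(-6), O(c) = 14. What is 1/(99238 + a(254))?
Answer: 1/99252 ≈ 1.0075e-5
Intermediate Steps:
a(T) = 14
1/(99238 + a(254)) = 1/(99238 + 14) = 1/99252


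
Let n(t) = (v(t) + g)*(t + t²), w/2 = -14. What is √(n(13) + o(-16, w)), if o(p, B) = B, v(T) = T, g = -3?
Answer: 16*√7 ≈ 42.332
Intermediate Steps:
w = -28 (w = 2*(-14) = -28)
n(t) = (-3 + t)*(t + t²) (n(t) = (t - 3)*(t + t²) = (-3 + t)*(t + t²))
√(n(13) + o(-16, w)) = √(13*(-3 + 13² - 2*13) - 28) = √(13*(-3 + 169 - 26) - 28) = √(13*140 - 28) = √(1820 - 28) = √1792 = 16*√7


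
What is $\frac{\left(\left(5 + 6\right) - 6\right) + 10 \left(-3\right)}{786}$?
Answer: $- \frac{25}{786} \approx -0.031807$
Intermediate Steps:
$\frac{\left(\left(5 + 6\right) - 6\right) + 10 \left(-3\right)}{786} = \left(\left(11 - 6\right) - 30\right) \frac{1}{786} = \left(5 - 30\right) \frac{1}{786} = \left(-25\right) \frac{1}{786} = - \frac{25}{786}$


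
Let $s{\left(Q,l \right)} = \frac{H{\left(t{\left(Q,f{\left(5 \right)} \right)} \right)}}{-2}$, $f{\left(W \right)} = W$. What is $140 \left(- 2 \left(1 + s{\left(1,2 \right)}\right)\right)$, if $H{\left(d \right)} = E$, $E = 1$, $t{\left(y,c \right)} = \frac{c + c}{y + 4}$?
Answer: $-140$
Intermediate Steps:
$t{\left(y,c \right)} = \frac{2 c}{4 + y}$
$H{\left(d \right)} = 1$
$s{\left(Q,l \right)} = - \frac{1}{2}$ ($s{\left(Q,l \right)} = 1 \frac{1}{-2} = 1 \left(- \frac{1}{2}\right) = - \frac{1}{2}$)
$140 \left(- 2 \left(1 + s{\left(1,2 \right)}\right)\right) = 140 \left(- 2 \left(1 - \frac{1}{2}\right)\right) = 140 \left(\left(-2\right) \frac{1}{2}\right) = 140 \left(-1\right) = -140$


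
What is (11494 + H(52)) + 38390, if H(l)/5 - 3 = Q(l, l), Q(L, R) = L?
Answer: 50159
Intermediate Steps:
H(l) = 15 + 5*l
(11494 + H(52)) + 38390 = (11494 + (15 + 5*52)) + 38390 = (11494 + (15 + 260)) + 38390 = (11494 + 275) + 38390 = 11769 + 38390 = 50159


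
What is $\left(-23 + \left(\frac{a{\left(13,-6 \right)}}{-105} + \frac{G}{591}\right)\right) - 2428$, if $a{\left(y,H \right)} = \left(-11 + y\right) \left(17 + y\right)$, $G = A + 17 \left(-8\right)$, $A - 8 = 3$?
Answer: $- \frac{10143026}{4137} \approx -2451.8$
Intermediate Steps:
$A = 11$ ($A = 8 + 3 = 11$)
$G = -125$ ($G = 11 + 17 \left(-8\right) = 11 - 136 = -125$)
$\left(-23 + \left(\frac{a{\left(13,-6 \right)}}{-105} + \frac{G}{591}\right)\right) - 2428 = \left(-23 + \left(\frac{-187 + 13^{2} + 6 \cdot 13}{-105} - \frac{125}{591}\right)\right) - 2428 = \left(-23 + \left(\left(-187 + 169 + 78\right) \left(- \frac{1}{105}\right) - \frac{125}{591}\right)\right) - 2428 = \left(-23 + \left(60 \left(- \frac{1}{105}\right) - \frac{125}{591}\right)\right) - 2428 = \left(-23 - \frac{3239}{4137}\right) - 2428 = - \frac{98390}{4137} - 2428 = - \frac{10143026}{4137}$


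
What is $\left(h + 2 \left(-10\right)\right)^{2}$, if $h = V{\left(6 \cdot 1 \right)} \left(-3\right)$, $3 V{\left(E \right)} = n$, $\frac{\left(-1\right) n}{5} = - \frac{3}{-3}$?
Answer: $225$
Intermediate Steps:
$n = -5$ ($n = - 5 \left(- \frac{3}{-3}\right) = - 5 \left(\left(-3\right) \left(- \frac{1}{3}\right)\right) = \left(-5\right) 1 = -5$)
$V{\left(E \right)} = - \frac{5}{3}$ ($V{\left(E \right)} = \frac{1}{3} \left(-5\right) = - \frac{5}{3}$)
$h = 5$ ($h = \left(- \frac{5}{3}\right) \left(-3\right) = 5$)
$\left(h + 2 \left(-10\right)\right)^{2} = \left(5 + 2 \left(-10\right)\right)^{2} = \left(5 - 20\right)^{2} = \left(-15\right)^{2} = 225$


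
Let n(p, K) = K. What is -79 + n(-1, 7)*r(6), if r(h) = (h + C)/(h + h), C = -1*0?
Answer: -151/2 ≈ -75.500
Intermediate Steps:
C = 0
r(h) = ½ (r(h) = (h + 0)/(h + h) = h/((2*h)) = h*(1/(2*h)) = ½)
-79 + n(-1, 7)*r(6) = -79 + 7*(½) = -79 + 7/2 = -151/2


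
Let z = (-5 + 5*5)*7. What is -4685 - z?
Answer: -4825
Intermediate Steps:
z = 140 (z = (-5 + 25)*7 = 20*7 = 140)
-4685 - z = -4685 - 1*140 = -4685 - 140 = -4825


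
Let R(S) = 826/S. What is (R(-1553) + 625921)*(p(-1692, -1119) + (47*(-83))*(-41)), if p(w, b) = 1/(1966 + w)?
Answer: 42599155449297645/425522 ≈ 1.0011e+11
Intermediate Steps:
(R(-1553) + 625921)*(p(-1692, -1119) + (47*(-83))*(-41)) = (826/(-1553) + 625921)*(1/(1966 - 1692) + (47*(-83))*(-41)) = (826*(-1/1553) + 625921)*(1/274 - 3901*(-41)) = (-826/1553 + 625921)*(1/274 + 159941) = (972054487/1553)*(43823835/274) = 42599155449297645/425522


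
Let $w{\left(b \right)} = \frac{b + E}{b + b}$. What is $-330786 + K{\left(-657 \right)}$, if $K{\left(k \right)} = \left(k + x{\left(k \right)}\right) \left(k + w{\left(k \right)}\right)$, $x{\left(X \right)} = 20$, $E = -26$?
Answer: $\frac{114832951}{1314} \approx 87392.0$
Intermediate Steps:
$w{\left(b \right)} = \frac{-26 + b}{2 b}$ ($w{\left(b \right)} = \frac{b - 26}{b + b} = \frac{-26 + b}{2 b}$)
$K{\left(k \right)} = \left(20 + k\right) \left(k + \frac{-26 + k}{2 k}\right)$ ($K{\left(k \right)} = \left(k + 20\right) \left(k + \frac{-26 + k}{2 k}\right) = \left(20 + k\right) \left(k + \frac{-26 + k}{2 k}\right)$)
$-330786 + K{\left(-657 \right)} = -330786 + \left(-3 + \left(-657\right)^{2} - \frac{260}{-657} + \frac{41}{2} \left(-657\right)\right) = -330786 - - \frac{549485755}{1314} = -330786 + \left(-3 + 431649 + \frac{260}{657} - \frac{26937}{2}\right) = -330786 + \frac{549485755}{1314} = \frac{114832951}{1314}$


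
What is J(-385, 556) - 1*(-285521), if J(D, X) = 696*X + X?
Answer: 673053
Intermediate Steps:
J(D, X) = 697*X
J(-385, 556) - 1*(-285521) = 697*556 - 1*(-285521) = 387532 + 285521 = 673053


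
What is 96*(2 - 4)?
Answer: -192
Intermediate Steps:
96*(2 - 4) = 96*(-2) = -192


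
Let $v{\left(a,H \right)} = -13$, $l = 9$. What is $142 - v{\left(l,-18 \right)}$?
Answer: $155$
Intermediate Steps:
$142 - v{\left(l,-18 \right)} = 142 - -13 = 142 + 13 = 155$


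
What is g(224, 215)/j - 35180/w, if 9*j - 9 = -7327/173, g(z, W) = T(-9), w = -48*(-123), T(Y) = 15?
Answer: -8521913/851652 ≈ -10.006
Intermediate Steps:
w = 5904
g(z, W) = 15
j = -5770/1557 (j = 1 + (-7327/173)/9 = 1 + (-7327*1/173)/9 = 1 + (⅑)*(-7327/173) = 1 - 7327/1557 = -5770/1557 ≈ -3.7058)
g(224, 215)/j - 35180/w = 15/(-5770/1557) - 35180/5904 = 15*(-1557/5770) - 35180*1/5904 = -4671/1154 - 8795/1476 = -8521913/851652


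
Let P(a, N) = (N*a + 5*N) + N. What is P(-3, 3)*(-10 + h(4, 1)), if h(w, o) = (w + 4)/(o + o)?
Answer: -54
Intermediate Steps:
h(w, o) = (4 + w)/(2*o) (h(w, o) = (4 + w)/((2*o)) = (4 + w)*(1/(2*o)) = (4 + w)/(2*o))
P(a, N) = 6*N + N*a (P(a, N) = (5*N + N*a) + N = 6*N + N*a)
P(-3, 3)*(-10 + h(4, 1)) = (3*(6 - 3))*(-10 + (1/2)*(4 + 4)/1) = (3*3)*(-10 + (1/2)*1*8) = 9*(-10 + 4) = 9*(-6) = -54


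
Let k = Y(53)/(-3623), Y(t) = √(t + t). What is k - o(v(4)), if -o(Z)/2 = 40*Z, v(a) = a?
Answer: 320 - √106/3623 ≈ 320.00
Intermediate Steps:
Y(t) = √2*√t (Y(t) = √(2*t) = √2*√t)
o(Z) = -80*Z
k = -√106/3623 (k = (√2*√53)/(-3623) = √106*(-1/3623) = -√106/3623 ≈ -0.0028417)
k - o(v(4)) = -√106/3623 - (-80)*4 = -√106/3623 - 1*(-320) = -√106/3623 + 320 = 320 - √106/3623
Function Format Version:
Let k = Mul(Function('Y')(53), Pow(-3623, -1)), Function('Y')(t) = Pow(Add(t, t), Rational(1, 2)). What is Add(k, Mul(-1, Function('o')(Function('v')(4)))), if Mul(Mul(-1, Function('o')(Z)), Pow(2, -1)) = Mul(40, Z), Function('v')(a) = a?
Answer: Add(320, Mul(Rational(-1, 3623), Pow(106, Rational(1, 2)))) ≈ 320.00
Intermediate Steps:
Function('Y')(t) = Mul(Pow(2, Rational(1, 2)), Pow(t, Rational(1, 2))) (Function('Y')(t) = Pow(Mul(2, t), Rational(1, 2)) = Mul(Pow(2, Rational(1, 2)), Pow(t, Rational(1, 2))))
Function('o')(Z) = Mul(-80, Z) (Function('o')(Z) = Mul(-2, Mul(40, Z)) = Mul(-80, Z))
k = Mul(Rational(-1, 3623), Pow(106, Rational(1, 2))) (k = Mul(Mul(Pow(2, Rational(1, 2)), Pow(53, Rational(1, 2))), Pow(-3623, -1)) = Mul(Pow(106, Rational(1, 2)), Rational(-1, 3623)) = Mul(Rational(-1, 3623), Pow(106, Rational(1, 2))) ≈ -0.0028417)
Add(k, Mul(-1, Function('o')(Function('v')(4)))) = Add(Mul(Rational(-1, 3623), Pow(106, Rational(1, 2))), Mul(-1, Mul(-80, 4))) = Add(Mul(Rational(-1, 3623), Pow(106, Rational(1, 2))), Mul(-1, -320)) = Add(Mul(Rational(-1, 3623), Pow(106, Rational(1, 2))), 320) = Add(320, Mul(Rational(-1, 3623), Pow(106, Rational(1, 2))))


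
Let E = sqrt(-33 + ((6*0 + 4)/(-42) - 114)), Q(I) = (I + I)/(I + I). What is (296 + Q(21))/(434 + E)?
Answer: 2706858/3958565 - 297*I*sqrt(64869)/3958565 ≈ 0.6838 - 0.019109*I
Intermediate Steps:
Q(I) = 1 (Q(I) = (2*I)/((2*I)) = (2*I)*(1/(2*I)) = 1)
E = I*sqrt(64869)/21 (E = sqrt(-33 + ((0 + 4)*(-1/42) - 114)) = sqrt(-33 + (4*(-1/42) - 114)) = sqrt(-33 + (-2/21 - 114)) = sqrt(-33 - 2396/21) = sqrt(-3089/21) = I*sqrt(64869)/21 ≈ 12.128*I)
(296 + Q(21))/(434 + E) = (296 + 1)/(434 + I*sqrt(64869)/21) = 297/(434 + I*sqrt(64869)/21)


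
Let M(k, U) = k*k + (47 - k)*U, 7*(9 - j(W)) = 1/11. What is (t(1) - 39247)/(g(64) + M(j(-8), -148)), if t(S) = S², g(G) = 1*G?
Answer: 116344767/16248886 ≈ 7.1602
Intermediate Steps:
g(G) = G
j(W) = 692/77 (j(W) = 9 - ⅐/11 = 9 - ⅐*1/11 = 9 - 1/77 = 692/77)
M(k, U) = k² + U*(47 - k)
(t(1) - 39247)/(g(64) + M(j(-8), -148)) = (1² - 39247)/(64 + ((692/77)² + 47*(-148) - 1*(-148)*692/77)) = (1 - 39247)/(64 + (478864/5929 - 6956 + 102416/77)) = -39246/(64 - 32877228/5929) = -39246/(-32497772/5929) = -39246*(-5929/32497772) = 116344767/16248886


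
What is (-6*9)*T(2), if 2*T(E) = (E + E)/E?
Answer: -54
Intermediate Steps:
T(E) = 1 (T(E) = ((E + E)/E)/2 = ((2*E)/E)/2 = (½)*2 = 1)
(-6*9)*T(2) = -6*9*1 = -54*1 = -54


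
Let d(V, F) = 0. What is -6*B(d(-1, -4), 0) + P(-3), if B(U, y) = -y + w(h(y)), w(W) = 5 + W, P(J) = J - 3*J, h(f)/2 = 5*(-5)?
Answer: 276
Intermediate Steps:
h(f) = -50 (h(f) = 2*(5*(-5)) = 2*(-25) = -50)
P(J) = -2*J
B(U, y) = -45 - y (B(U, y) = -y + (5 - 50) = -y - 45 = -45 - y)
-6*B(d(-1, -4), 0) + P(-3) = -6*(-45 - 1*0) - 2*(-3) = -6*(-45 + 0) + 6 = -6*(-45) + 6 = 270 + 6 = 276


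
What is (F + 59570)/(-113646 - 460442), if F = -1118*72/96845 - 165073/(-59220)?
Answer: -9761564409559/94071058593120 ≈ -0.10377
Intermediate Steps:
F = 320557759/163861740 (F = -80496*1/96845 - 165073*(-1/59220) = -80496/96845 + 165073/59220 = 320557759/163861740 ≈ 1.9563)
(F + 59570)/(-113646 - 460442) = (320557759/163861740 + 59570)/(-113646 - 460442) = (9761564409559/163861740)/(-574088) = (9761564409559/163861740)*(-1/574088) = -9761564409559/94071058593120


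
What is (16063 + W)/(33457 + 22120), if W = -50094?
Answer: -34031/55577 ≈ -0.61232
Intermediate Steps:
(16063 + W)/(33457 + 22120) = (16063 - 50094)/(33457 + 22120) = -34031/55577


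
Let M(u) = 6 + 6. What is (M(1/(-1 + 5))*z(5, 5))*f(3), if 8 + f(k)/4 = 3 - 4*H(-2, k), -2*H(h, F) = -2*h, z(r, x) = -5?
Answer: -720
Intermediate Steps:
H(h, F) = h (H(h, F) = -(-1)*h = h)
f(k) = 12 (f(k) = -32 + 4*(3 - 4*(-2)) = -32 + 4*(3 + 8) = -32 + 4*11 = -32 + 44 = 12)
M(u) = 12
(M(1/(-1 + 5))*z(5, 5))*f(3) = (12*(-5))*12 = -60*12 = -720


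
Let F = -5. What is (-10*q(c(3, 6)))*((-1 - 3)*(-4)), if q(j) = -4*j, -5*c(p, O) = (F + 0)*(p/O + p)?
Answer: 2240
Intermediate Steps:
c(p, O) = p + p/O (c(p, O) = -(-5 + 0)*(p/O + p)/5 = -(-1)*(p + p/O) = -(-5*p - 5*p/O)/5 = p + p/O)
(-10*q(c(3, 6)))*((-1 - 3)*(-4)) = (-(-40)*(3 + 3/6))*((-1 - 3)*(-4)) = (-(-40)*(3 + 3*(1/6)))*(-4*(-4)) = -(-40)*(3 + 1/2)*16 = -(-40)*7/2*16 = -10*(-14)*16 = 140*16 = 2240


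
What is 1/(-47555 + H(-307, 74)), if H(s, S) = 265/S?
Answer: -74/3518805 ≈ -2.1030e-5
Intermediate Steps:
1/(-47555 + H(-307, 74)) = 1/(-47555 + 265/74) = 1/(-3518805/74) = -74/3518805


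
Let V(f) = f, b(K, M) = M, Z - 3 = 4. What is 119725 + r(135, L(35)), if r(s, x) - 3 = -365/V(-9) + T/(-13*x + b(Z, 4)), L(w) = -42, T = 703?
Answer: 592860677/4950 ≈ 1.1977e+5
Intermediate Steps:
Z = 7 (Z = 3 + 4 = 7)
r(s, x) = 392/9 + 703/(4 - 13*x) (r(s, x) = 3 + (-365/(-9) + 703/(-13*x + 4)) = 3 + (-365*(-1/9) + 703/(4 - 13*x)) = 3 + (365/9 + 703/(4 - 13*x)) = 392/9 + 703/(4 - 13*x))
119725 + r(135, L(35)) = 119725 + (-7895 + 5096*(-42))/(9*(-4 + 13*(-42))) = 119725 + (-7895 - 214032)/(9*(-4 - 546)) = 119725 + (1/9)*(-221927)/(-550) = 119725 + (1/9)*(-1/550)*(-221927) = 119725 + 221927/4950 = 592860677/4950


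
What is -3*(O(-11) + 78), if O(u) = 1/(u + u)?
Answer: -5145/22 ≈ -233.86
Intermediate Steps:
O(u) = 1/(2*u)
-3*(O(-11) + 78) = -3*((½)/(-11) + 78) = -3*((½)*(-1/11) + 78) = -3*(-1/22 + 78) = -3*1715/22 = -5145/22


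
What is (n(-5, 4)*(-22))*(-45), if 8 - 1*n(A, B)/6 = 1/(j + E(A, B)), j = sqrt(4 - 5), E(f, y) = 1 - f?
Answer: 1722600/37 + 5940*I/37 ≈ 46557.0 + 160.54*I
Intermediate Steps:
j = I (j = sqrt(-1) = I ≈ 1.0*I)
n(A, B) = 48 - 6/(1 + I - A) (n(A, B) = 48 - 6/(I + (1 - A)) = 48 - 6/(1 + I - A))
(n(-5, 4)*(-22))*(-45) = ((6*(7 - 8*(-5) + 8*I)/(1 + I - 1*(-5)))*(-22))*(-45) = ((6*(7 + 40 + 8*I)/(1 + I + 5))*(-22))*(-45) = ((6*(47 + 8*I)/(6 + I))*(-22))*(-45) = ((6*((6 - I)/37)*(47 + 8*I))*(-22))*(-45) = ((6*(6 - I)*(47 + 8*I)/37)*(-22))*(-45) = -132*(6 - I)*(47 + 8*I)/37*(-45) = 5940*(6 - I)*(47 + 8*I)/37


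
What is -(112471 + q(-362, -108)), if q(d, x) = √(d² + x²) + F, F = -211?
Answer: -112260 - 2*√35677 ≈ -1.1264e+5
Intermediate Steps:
q(d, x) = -211 + √(d² + x²) (q(d, x) = √(d² + x²) - 211 = -211 + √(d² + x²))
-(112471 + q(-362, -108)) = -(112471 + (-211 + √((-362)² + (-108)²))) = -(112471 + (-211 + √(131044 + 11664))) = -(112471 + (-211 + √142708)) = -(112471 + (-211 + 2*√35677)) = -(112260 + 2*√35677) = -112260 - 2*√35677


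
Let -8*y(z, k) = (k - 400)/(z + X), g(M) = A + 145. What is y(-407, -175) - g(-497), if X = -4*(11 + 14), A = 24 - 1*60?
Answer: -442679/4056 ≈ -109.14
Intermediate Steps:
A = -36 (A = 24 - 60 = -36)
X = -100 (X = -4*25 = -100)
g(M) = 109 (g(M) = -36 + 145 = 109)
y(z, k) = -(-400 + k)/(8*(-100 + z)) (y(z, k) = -(k - 400)/(8*(z - 100)) = -(-400 + k)/(8*(-100 + z)))
y(-407, -175) - g(-497) = (400 - 1*(-175))/(8*(-100 - 407)) - 1*109 = (⅛)*(400 + 175)/(-507) - 109 = (⅛)*(-1/507)*575 - 109 = -575/4056 - 109 = -442679/4056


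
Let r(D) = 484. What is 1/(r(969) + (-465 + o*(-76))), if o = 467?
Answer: -1/35473 ≈ -2.8190e-5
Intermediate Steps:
1/(r(969) + (-465 + o*(-76))) = 1/(484 + (-465 + 467*(-76))) = 1/(484 + (-465 - 35492)) = 1/(484 - 35957) = 1/(-35473) = -1/35473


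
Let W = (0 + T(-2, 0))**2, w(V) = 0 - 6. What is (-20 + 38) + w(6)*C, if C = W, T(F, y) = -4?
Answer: -78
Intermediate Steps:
w(V) = -6
W = 16 (W = (0 - 4)**2 = (-4)**2 = 16)
C = 16
(-20 + 38) + w(6)*C = (-20 + 38) - 6*16 = 18 - 96 = -78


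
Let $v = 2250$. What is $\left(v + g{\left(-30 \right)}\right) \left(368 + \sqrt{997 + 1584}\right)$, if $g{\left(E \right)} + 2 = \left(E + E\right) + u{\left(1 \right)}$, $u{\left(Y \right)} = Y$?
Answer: $805552 + 2189 \sqrt{2581} \approx 9.1676 \cdot 10^{5}$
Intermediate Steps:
$g{\left(E \right)} = -1 + 2 E$ ($g{\left(E \right)} = -2 + \left(\left(E + E\right) + 1\right) = -2 + \left(2 E + 1\right) = -2 + \left(1 + 2 E\right) = -1 + 2 E$)
$\left(v + g{\left(-30 \right)}\right) \left(368 + \sqrt{997 + 1584}\right) = \left(2250 + \left(-1 + 2 \left(-30\right)\right)\right) \left(368 + \sqrt{997 + 1584}\right) = \left(2250 - 61\right) \left(368 + \sqrt{2581}\right) = 2189 \left(368 + \sqrt{2581}\right) = 805552 + 2189 \sqrt{2581}$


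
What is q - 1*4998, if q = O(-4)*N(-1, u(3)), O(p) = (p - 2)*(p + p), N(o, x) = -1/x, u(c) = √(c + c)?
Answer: -4998 - 8*√6 ≈ -5017.6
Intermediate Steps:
u(c) = √2*√c (u(c) = √(2*c) = √2*√c)
O(p) = 2*p*(-2 + p) (O(p) = (-2 + p)*(2*p) = 2*p*(-2 + p))
q = -8*√6 (q = (2*(-4)*(-2 - 4))*(-1/(√2*√3)) = (2*(-4)*(-6))*(-1/(√6)) = 48*(-√6/6) = -8*√6 ≈ -19.596)
q - 1*4998 = -8*√6 - 1*4998 = -8*√6 - 4998 = -4998 - 8*√6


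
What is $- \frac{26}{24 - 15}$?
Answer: $- \frac{26}{9} \approx -2.8889$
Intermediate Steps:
$- \frac{26}{24 - 15} = - \frac{26}{9}$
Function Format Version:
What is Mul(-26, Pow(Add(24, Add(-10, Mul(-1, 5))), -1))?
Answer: Rational(-26, 9) ≈ -2.8889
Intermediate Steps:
Mul(-26, Pow(Add(24, Add(-10, Mul(-1, 5))), -1)) = Mul(-26, Pow(Add(24, Add(-10, -5)), -1)) = Mul(-26, Pow(Add(24, -15), -1)) = Mul(-26, Pow(9, -1)) = Mul(-26, Rational(1, 9)) = Rational(-26, 9)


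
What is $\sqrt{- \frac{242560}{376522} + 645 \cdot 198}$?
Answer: $\frac{\sqrt{4526301055998830}}{188261} \approx 357.36$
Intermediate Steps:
$\sqrt{- \frac{242560}{376522} + 645 \cdot 198} = \sqrt{\left(-242560\right) \frac{1}{376522} + 127710} = \sqrt{- \frac{121280}{188261} + 127710} = \sqrt{\frac{24042691030}{188261}} = \frac{\sqrt{4526301055998830}}{188261}$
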